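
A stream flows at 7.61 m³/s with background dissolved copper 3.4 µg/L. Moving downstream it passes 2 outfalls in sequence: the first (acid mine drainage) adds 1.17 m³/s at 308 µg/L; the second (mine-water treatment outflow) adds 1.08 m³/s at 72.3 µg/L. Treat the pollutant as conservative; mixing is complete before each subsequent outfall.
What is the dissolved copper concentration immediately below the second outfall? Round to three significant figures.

After outfall 1: Q = 7.610 + 1.170 = 8.780 m³/s; C = (7.610·3.400 + 1.170·308.0)/8.780 = 43.99 µg/L.
After outfall 2: Q = 8.780 + 1.080 = 9.860 m³/s; C = (8.780·43.99 + 1.080·72.30)/9.860 = 47.09 µg/L.

47.1 µg/L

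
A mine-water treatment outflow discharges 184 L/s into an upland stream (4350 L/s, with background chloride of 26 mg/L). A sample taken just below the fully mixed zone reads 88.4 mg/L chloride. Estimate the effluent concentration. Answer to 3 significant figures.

1560 mg/L

Mass balance: 4350·26.00 + 184.0·Cₑ = 4534·88.40
→ Cₑ = (4534·88.40 − 4350·26.00) / 184.0 = 1564 mg/L.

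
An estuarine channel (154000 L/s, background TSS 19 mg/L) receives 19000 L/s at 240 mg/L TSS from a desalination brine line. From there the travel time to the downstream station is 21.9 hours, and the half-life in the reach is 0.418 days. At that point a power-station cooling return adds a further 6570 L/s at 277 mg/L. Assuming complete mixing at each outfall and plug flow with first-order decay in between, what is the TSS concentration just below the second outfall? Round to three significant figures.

Mixed concentration C = ΣQC/ΣQ = (154000·19.00 + 19000·240.0) / 173000 = 7486000/173000 = 43.27 mg/L; combined flow 173000 L/s.
Half-life 0.418 d → k = ln 2 / 0.418 = 1.658 d⁻¹.
Applying C = C₀e^(−kt): 43.27 × 0.2202 = 9.529 mg/L.
Second outfall: C = (173000·9.529 + 6570·277.0)/179600 = 19.32 mg/L.

19.3 mg/L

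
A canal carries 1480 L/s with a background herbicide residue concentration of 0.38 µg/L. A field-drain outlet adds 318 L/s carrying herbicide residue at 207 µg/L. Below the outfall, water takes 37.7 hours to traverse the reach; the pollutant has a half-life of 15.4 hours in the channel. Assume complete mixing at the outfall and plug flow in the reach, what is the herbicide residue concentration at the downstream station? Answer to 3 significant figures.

6.77 µg/L

Mass balance: C = (1480·0.3800 + 318.0·207.0) / 1798 = 66390/1798 = 36.92 µg/L.
Half-life 15.4 h → k = ln 2 / 15.4 = 0.04501 h⁻¹ = 1.080 d⁻¹.
Decay over the reach: 36.92·exp(−kt) = 36.92·0.1833 = 6.767 µg/L.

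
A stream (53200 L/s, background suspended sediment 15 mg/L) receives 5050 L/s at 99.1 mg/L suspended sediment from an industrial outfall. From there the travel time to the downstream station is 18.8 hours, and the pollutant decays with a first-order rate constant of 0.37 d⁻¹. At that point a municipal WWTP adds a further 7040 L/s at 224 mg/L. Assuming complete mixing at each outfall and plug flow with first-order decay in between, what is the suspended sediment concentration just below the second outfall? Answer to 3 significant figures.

Mass balance: C = (53200·15.00 + 5050·99.10) / 58250 = 1298000/58250 = 22.29 mg/L; combined flow 58250 L/s.
Applying C = C₀e^(−kt): 22.29 × 0.7484 = 16.68 mg/L.
At the second outfall, C = (58250·16.68 + 7040·224.0) / (58250 + 7040) = 39.04 mg/L.

39.0 mg/L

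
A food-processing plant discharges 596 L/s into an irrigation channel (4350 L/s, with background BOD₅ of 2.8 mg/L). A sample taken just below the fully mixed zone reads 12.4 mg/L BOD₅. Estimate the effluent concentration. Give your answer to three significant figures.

82.5 mg/L

Mass balance: 4350·2.800 + 596.0·Cₑ = 4946·12.40
→ Cₑ = (4946·12.40 − 4350·2.800) / 596.0 = 82.47 mg/L.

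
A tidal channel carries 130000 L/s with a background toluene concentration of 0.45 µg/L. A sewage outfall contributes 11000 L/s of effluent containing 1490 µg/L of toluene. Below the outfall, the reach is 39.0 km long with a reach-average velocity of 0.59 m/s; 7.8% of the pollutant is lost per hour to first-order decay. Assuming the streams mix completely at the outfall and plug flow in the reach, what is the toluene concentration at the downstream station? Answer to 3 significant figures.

Mass balance: C = (130000·0.4500 + 11000·1490) / 141000 = 16450000/141000 = 116.7 µg/L.
Travel time t = 39.0·1000 / 0.59 = 66100 s = 18.36 h.
7.8%/h lost → k = −ln(1 − 0.078) = 0.08121 h⁻¹.
First-order decay: C = 116.7·exp(−k·t) = 116.7·0.2251 = 26.26 µg/L.

26.3 µg/L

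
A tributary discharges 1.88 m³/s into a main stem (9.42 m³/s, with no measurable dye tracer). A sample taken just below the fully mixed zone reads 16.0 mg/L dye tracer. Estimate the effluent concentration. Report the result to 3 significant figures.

96.2 mg/L

Mass balance: 9.420·0 + 1.880·Cₑ = 11.30·16.00
→ Cₑ = (11.30·16.00 − 9.420·0) / 1.880 = 96.17 mg/L.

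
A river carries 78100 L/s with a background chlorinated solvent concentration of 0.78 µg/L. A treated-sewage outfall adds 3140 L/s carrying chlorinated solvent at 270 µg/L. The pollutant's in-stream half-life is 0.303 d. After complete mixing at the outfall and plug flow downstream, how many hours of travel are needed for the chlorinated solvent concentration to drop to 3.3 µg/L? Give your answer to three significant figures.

Flow-weighted average: C = (78100·0.7800 + 3140·270.0) / 81240 = 908700/81240 = 11.19 µg/L.
Half-life 0.303 d → k = ln 2 / 0.303 = 2.288 d⁻¹.
11.19·exp(−k·t) = 3.3 → t = ln(11.19/3.3)/k = 46100 s = 12.81 h.

12.8 h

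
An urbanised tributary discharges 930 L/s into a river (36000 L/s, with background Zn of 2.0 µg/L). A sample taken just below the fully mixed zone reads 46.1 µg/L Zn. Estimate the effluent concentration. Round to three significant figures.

Mass balance: 36000·2.000 + 930.0·Cₑ = 36930·46.10
→ Cₑ = (36930·46.10 − 36000·2.000) / 930.0 = 1753 µg/L.

1750 µg/L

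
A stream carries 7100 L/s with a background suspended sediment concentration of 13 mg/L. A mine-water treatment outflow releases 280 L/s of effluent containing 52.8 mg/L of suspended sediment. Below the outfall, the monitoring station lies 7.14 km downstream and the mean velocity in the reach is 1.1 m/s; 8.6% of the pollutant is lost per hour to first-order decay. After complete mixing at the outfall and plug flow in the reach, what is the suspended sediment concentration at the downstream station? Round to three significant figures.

Flow-weighted average: C = (7100·13.00 + 280.0·52.80) / 7380 = 107100/7380 = 14.51 mg/L.
Travel time t = 7.14·1000 / 1.1 = 6491 s = 1.803 h.
8.6%/h lost → k = −ln(1 − 0.086) = 0.08992 h⁻¹.
After decay, C = 14.51 × e^(−kt) = 14.51 × 0.8503 = 12.34 mg/L.

12.3 mg/L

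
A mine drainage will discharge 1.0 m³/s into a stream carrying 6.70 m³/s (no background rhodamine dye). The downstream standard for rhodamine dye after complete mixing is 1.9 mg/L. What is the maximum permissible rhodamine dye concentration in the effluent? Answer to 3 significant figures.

14.6 mg/L

At the limit, (Qr·Cr + Qe·Cₑ)/(Qr + Qe) = 1.9:
Cₑ = (7.700·1.9 − 6.700·0) / 1.000 = 14.63 mg/L.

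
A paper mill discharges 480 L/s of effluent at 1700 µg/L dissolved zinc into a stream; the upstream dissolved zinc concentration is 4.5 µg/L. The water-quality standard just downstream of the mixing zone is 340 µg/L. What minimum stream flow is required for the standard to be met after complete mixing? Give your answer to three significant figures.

1950 L/s

Set C_mix = 340: (Q·4.500 + 480.0·1700) / (Q + 480.0) = 340
→ Q = 480.0·(1700 − 340)/(340 − 4.500) = 1946 L/s.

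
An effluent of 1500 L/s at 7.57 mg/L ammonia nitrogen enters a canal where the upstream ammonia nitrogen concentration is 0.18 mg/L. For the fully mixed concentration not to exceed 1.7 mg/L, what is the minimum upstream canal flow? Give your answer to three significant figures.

Set C_mix = 1.7: (Q·0.1800 + 1500·7.570) / (Q + 1500) = 1.7
→ Q = 1500·(7.570 − 1.7)/(1.7 − 0.1800) = 5793 L/s.

5790 L/s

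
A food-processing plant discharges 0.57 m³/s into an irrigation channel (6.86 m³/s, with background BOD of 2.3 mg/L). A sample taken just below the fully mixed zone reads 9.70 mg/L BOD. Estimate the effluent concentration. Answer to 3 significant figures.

Mass balance: 6.860·2.300 + 0.5700·Cₑ = 7.430·9.700
→ Cₑ = (7.430·9.700 − 6.860·2.300) / 0.5700 = 98.76 mg/L.

98.8 mg/L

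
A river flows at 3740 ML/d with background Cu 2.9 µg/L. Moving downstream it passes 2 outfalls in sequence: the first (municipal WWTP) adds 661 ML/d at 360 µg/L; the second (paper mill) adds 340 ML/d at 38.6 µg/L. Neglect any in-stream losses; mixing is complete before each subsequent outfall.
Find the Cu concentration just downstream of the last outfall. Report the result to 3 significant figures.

After outfall 1: Q = 3740 + 661.0 = 4401 ML/d; C = (3740·2.900 + 661.0·360.0)/4401 = 56.53 µg/L.
After outfall 2: Q = 4401 + 340.0 = 4741 ML/d; C = (4401·56.53 + 340.0·38.60)/4741 = 55.25 µg/L.

55.2 µg/L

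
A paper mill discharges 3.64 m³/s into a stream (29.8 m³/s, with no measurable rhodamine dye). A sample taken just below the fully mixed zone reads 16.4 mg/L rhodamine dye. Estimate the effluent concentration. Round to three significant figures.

Mass balance: 29.80·0 + 3.640·Cₑ = 33.44·16.40
→ Cₑ = (33.44·16.40 − 29.80·0) / 3.640 = 150.7 mg/L.

151 mg/L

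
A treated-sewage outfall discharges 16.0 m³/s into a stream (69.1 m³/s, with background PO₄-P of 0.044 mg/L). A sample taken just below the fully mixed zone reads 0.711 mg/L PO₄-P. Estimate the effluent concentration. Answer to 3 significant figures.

3.59 mg/L

Mass balance: 69.10·0.04400 + 16.00·Cₑ = 85.10·0.7110
→ Cₑ = (85.10·0.7110 − 69.10·0.04400) / 16.00 = 3.592 mg/L.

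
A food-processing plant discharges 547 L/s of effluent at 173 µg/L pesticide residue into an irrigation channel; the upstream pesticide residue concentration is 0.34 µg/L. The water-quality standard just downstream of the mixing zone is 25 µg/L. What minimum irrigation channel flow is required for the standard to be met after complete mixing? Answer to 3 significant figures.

Set C_mix = 25: (Q·0.3400 + 547.0·173.0) / (Q + 547.0) = 25
→ Q = 547.0·(173.0 − 25)/(25 − 0.3400) = 3283 L/s.

3280 L/s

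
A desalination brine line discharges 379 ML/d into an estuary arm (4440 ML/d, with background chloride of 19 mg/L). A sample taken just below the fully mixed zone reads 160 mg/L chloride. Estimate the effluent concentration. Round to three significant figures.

1810 mg/L

Mass balance: 4440·19.00 + 379.0·Cₑ = 4819·160.0
→ Cₑ = (4819·160.0 − 4440·19.00) / 379.0 = 1812 mg/L.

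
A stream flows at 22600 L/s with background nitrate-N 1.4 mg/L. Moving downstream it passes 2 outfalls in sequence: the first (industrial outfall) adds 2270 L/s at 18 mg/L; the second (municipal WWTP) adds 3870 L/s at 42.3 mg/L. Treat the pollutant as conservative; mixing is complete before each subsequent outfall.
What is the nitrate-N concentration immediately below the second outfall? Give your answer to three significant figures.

8.22 mg/L

Below outfall 1: Q → 24870 L/s, C = (22600·1.400 + 2270·18.00)/24870 = 2.915 mg/L.
Below outfall 2: Q → 28740 L/s, C = (24870·2.915 + 3870·42.30)/28740 = 8.219 mg/L.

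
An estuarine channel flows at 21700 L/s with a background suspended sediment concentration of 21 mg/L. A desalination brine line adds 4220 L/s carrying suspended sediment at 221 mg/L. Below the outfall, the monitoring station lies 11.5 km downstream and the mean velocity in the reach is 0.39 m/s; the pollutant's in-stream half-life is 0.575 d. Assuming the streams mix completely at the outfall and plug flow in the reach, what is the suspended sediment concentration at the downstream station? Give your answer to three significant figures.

35.5 mg/L

Flow-weighted average: C = (21700·21.00 + 4220·221.0) / 25920 = 1388000/25920 = 53.56 mg/L.
Travel time t = 11.5·1000 / 0.39 = 29490 s = 8.191 h.
Half-life 0.575 d → k = ln 2 / 0.575 = 1.205 d⁻¹.
After decay, C = 53.56 × e^(−kt) = 53.56 × 0.6627 = 35.50 mg/L.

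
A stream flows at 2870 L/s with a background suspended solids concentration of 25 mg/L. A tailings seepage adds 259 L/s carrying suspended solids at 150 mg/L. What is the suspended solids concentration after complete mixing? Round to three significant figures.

35.3 mg/L

After mixing, C = (2870·25.00 + 259.0·150.0) / 3129 = 110600/3129 = 35.35 mg/L.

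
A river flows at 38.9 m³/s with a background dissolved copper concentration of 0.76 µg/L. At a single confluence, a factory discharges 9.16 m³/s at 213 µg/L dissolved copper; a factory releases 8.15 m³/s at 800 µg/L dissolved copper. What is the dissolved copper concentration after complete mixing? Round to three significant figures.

Mixed concentration C = ΣQC/ΣQ = (38.90·0.7600 + 9.160·213.0 + 8.150·800.0) / 56.21 = 8501/56.21 = 151.2 µg/L.

151 µg/L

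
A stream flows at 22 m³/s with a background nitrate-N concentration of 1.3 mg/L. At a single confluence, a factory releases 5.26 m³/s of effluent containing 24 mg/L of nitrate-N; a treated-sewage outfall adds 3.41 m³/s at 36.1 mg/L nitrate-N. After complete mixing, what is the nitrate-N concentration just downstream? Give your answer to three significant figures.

Flow-weighted average: C = (22.00·1.300 + 5.260·24.00 + 3.410·36.10) / 30.67 = 277.9/30.67 = 9.062 mg/L.

9.06 mg/L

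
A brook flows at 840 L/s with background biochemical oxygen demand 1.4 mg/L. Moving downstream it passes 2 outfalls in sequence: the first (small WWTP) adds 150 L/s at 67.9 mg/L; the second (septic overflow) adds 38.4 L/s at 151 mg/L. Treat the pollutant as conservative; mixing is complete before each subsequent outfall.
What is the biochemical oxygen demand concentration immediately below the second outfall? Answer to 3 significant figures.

16.7 mg/L

Below outfall 1: Q → 990.0 L/s, C = (840.0·1.400 + 150.0·67.90)/990.0 = 11.48 mg/L.
Below outfall 2: Q → 1028 L/s, C = (990.0·11.48 + 38.40·151.0)/1028 = 16.69 mg/L.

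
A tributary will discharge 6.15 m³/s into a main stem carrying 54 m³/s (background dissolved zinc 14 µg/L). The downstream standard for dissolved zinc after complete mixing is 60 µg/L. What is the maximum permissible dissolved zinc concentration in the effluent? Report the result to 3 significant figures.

At the limit, (Qr·Cr + Qe·Cₑ)/(Qr + Qe) = 60:
Cₑ = (60.15·60 − 54.00·14.00) / 6.150 = 463.9 µg/L.

464 µg/L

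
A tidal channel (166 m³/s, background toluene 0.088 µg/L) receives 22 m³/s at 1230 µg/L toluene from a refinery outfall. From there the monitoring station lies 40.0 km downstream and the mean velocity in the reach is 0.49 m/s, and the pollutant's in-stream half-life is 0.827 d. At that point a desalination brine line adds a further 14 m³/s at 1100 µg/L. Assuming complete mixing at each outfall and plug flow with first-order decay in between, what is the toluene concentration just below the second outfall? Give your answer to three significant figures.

After mixing, C = (166.0·0.08800 + 22.00·1230) / 188.0 = 27070/188.0 = 144.0 µg/L; combined flow 188.0 m³/s.
Travel time t = 40.0·1000 / 0.49 = 81630 s = 22.68 h.
Half-life 0.827 d → k = ln 2 / 0.827 = 0.8381 d⁻¹.
After decay, C = 144.0 × e^(−kt) = 144.0 × 0.4530 = 65.24 µg/L.
At the second outfall, C = (188.0·65.24 + 14.00·1100) / (188.0 + 14.00) = 137.0 µg/L.

137 µg/L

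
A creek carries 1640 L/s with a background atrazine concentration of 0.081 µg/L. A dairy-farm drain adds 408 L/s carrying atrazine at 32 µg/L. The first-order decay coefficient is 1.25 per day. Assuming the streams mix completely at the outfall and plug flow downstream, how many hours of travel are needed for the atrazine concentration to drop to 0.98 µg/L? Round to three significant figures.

Mass balance: C = (1640·0.08100 + 408.0·32.00) / 2048 = 13190/2048 = 6.440 µg/L.
6.440·exp(−k·t) = 0.98 → t = ln(6.440/0.98)/k = 130100 s = 36.15 h.

36.1 h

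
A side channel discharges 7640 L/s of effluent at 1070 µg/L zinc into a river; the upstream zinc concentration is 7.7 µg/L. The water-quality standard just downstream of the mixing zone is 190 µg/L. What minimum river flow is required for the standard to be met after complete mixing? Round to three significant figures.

Set C_mix = 190: (Q·7.700 + 7640·1070) / (Q + 7640) = 190
→ Q = 7640·(1070 − 190)/(190 − 7.700) = 36880 L/s.

36900 L/s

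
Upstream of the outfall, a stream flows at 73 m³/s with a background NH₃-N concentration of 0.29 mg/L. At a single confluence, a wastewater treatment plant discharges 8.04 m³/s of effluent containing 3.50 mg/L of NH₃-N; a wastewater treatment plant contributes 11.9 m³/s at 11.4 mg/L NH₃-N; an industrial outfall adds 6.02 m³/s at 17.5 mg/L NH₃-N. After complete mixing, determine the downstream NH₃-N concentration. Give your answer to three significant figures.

Conservation of mass: C = (73.00·0.2900 + 8.040·3.500 + 11.90·11.40 + 6.020·17.50) / 98.96 = 290.3/98.96 = 2.934 mg/L.

2.93 mg/L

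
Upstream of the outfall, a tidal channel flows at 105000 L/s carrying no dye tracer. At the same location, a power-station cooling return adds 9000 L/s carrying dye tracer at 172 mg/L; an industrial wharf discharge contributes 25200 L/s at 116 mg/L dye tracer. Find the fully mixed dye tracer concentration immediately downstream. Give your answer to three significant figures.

After mixing, C = (105000·0 + 9000·172.0 + 25200·116.0) / 139200 = 4471000/139200 = 32.12 mg/L.

32.1 mg/L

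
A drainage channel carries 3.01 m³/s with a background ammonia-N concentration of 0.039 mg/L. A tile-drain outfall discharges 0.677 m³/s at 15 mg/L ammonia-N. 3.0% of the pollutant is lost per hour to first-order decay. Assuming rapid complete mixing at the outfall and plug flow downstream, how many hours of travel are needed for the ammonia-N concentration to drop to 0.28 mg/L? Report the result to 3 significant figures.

Flow-weighted average: C = (3.010·0.03900 + 0.6770·15.00) / 3.687 = 10.27/3.687 = 2.786 mg/L.
3.0%/h lost → k = −ln(1 − 0.03) = 0.03046 h⁻¹.
2.786·exp(−k·t) = 0.28 → t = ln(2.786/0.28)/k = 271600 s = 75.43 h.

75.4 h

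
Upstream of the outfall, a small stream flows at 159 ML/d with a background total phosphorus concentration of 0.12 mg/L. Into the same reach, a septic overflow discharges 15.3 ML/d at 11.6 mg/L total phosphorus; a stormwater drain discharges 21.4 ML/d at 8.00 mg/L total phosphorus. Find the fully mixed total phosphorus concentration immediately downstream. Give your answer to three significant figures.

1.88 mg/L

Flow-weighted average: C = (159.0·0.1200 + 15.30·11.60 + 21.40·8.000) / 195.7 = 367.8/195.7 = 1.879 mg/L.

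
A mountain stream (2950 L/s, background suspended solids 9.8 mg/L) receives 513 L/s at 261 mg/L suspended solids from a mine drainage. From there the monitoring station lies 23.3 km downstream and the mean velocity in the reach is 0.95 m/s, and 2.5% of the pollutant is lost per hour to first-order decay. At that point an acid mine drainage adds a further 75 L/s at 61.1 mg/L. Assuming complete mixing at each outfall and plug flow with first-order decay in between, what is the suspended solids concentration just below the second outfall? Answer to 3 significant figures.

40.0 mg/L

Mass balance: C = (2950·9.800 + 513.0·261.0) / 3463 = 162800/3463 = 47.01 mg/L; combined flow 3463 L/s.
Travel time t = 23.3·1000 / 0.95 = 24530 s = 6.813 h.
2.5%/h lost → k = −ln(1 − 0.025) = 0.02532 h⁻¹.
Decay over the reach: 47.01·exp(−kt) = 47.01·0.8416 = 39.56 mg/L.
At the second outfall, C = (3463·39.56 + 75.00·61.10) / (3463 + 75.00) = 40.02 mg/L.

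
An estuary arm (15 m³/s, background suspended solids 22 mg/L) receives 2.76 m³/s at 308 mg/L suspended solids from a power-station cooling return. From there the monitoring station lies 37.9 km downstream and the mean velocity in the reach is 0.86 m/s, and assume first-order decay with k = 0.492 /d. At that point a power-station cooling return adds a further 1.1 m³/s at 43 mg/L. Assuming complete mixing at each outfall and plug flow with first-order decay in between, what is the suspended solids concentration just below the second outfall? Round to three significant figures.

Flow-weighted average: C = (15.00·22.00 + 2.760·308.0) / 17.76 = 1180/17.76 = 66.45 mg/L; combined flow 17.76 m³/s.
Travel time t = 37.9·1000 / 0.86 = 44070 s = 12.24 h.
Applying C = C₀e^(−kt): 66.45 × 0.7781 = 51.70 mg/L.
At the second outfall, C = (17.76·51.70 + 1.100·43.00) / (17.76 + 1.100) = 51.19 mg/L.

51.2 mg/L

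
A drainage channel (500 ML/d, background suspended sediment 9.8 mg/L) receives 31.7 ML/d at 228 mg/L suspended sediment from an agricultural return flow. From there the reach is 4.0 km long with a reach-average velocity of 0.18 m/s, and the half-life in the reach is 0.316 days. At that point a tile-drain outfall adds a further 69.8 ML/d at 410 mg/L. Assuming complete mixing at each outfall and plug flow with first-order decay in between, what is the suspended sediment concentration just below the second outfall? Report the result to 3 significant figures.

Flow-weighted average: C = (500.0·9.800 + 31.70·228.0) / 531.7 = 12130/531.7 = 22.81 mg/L; combined flow 531.7 ML/d.
Travel time t = 4.0·1000 / 0.18 = 22220 s = 6.173 h.
Half-life 0.316 d → k = ln 2 / 0.316 = 2.194 d⁻¹.
First-order decay: C = 22.81·exp(−k·t) = 22.81·0.5688 = 12.97 mg/L.
Second outfall: C = (531.7·12.97 + 69.80·410.0)/601.5 = 59.05 mg/L.

59.0 mg/L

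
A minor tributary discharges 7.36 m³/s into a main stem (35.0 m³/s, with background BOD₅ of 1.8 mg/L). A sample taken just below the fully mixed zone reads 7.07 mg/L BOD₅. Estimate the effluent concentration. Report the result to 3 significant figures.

Mass balance: 35.00·1.800 + 7.360·Cₑ = 42.36·7.070
→ Cₑ = (42.36·7.070 − 35.00·1.800) / 7.360 = 32.13 mg/L.

32.1 mg/L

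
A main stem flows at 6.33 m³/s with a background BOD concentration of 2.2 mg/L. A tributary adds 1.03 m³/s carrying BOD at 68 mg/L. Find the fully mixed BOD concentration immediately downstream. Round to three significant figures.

11.4 mg/L

Conservation of mass: C = (6.330·2.200 + 1.030·68.00) / 7.360 = 83.97/7.360 = 11.41 mg/L.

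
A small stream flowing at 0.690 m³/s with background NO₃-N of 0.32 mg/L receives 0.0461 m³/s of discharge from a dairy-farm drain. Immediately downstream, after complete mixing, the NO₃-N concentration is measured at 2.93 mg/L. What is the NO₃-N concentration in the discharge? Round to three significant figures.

Mass balance: 0.6900·0.3200 + 0.04610·Cₑ = 0.7361·2.930
→ Cₑ = (0.7361·2.930 − 0.6900·0.3200) / 0.04610 = 42.00 mg/L.

42.0 mg/L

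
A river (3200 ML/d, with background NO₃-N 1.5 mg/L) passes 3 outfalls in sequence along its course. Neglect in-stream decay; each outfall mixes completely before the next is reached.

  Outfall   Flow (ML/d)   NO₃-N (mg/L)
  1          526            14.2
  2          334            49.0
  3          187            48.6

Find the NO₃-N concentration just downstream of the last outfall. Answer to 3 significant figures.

8.88 mg/L

Below outfall 1: Q → 3726 ML/d, C = (3200·1.500 + 526.0·14.20)/3726 = 3.293 mg/L.
Below outfall 2: Q → 4060 ML/d, C = (3726·3.293 + 334.0·49.00)/4060 = 7.053 mg/L.
Below outfall 3: Q → 4247 ML/d, C = (4060·7.053 + 187.0·48.60)/4247 = 8.882 mg/L.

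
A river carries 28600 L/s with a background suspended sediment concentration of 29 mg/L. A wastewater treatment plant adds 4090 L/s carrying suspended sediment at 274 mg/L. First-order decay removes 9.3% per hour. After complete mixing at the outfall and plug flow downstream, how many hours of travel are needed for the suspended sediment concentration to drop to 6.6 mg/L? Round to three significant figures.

22.6 h

Mass balance: C = (28600·29.00 + 4090·274.0) / 32690 = 1950000/32690 = 59.65 mg/L.
9.3%/h lost → k = −ln(1 − 0.093) = 0.09761 h⁻¹.
59.65·exp(−k·t) = 6.6 → t = ln(59.65/6.6)/k = 81190 s = 22.55 h.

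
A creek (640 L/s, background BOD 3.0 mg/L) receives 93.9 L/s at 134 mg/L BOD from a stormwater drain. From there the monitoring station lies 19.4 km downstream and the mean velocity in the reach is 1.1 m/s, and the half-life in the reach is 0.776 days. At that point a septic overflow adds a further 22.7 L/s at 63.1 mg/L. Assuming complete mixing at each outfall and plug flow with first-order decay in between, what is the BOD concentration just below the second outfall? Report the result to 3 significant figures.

Mass balance: C = (640.0·3.000 + 93.90·134.0) / 733.9 = 14500/733.9 = 19.76 mg/L; combined flow 733.9 L/s.
Travel time t = 19.4·1000 / 1.1 = 17640 s = 4.899 h.
Half-life 0.776 d → k = ln 2 / 0.776 = 0.8932 d⁻¹.
Applying C = C₀e^(−kt): 19.76 × 0.8333 = 16.47 mg/L.
Second outfall: C = (733.9·16.47 + 22.70·63.10)/756.6 = 17.87 mg/L.

17.9 mg/L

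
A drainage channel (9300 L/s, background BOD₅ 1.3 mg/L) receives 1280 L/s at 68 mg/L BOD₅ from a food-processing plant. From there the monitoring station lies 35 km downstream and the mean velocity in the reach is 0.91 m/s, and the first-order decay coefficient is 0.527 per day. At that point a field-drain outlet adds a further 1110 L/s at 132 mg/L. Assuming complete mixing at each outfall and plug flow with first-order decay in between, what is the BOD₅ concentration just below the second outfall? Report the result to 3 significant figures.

19.2 mg/L

Mixed concentration C = ΣQC/ΣQ = (9300·1.300 + 1280·68.00) / 10580 = 99130/10580 = 9.370 mg/L; combined flow 10580 L/s.
Travel time t = 35·1000 / 0.91 = 38460 s = 10.68 h.
After decay, C = 9.370 × e^(−kt) = 9.370 × 0.7909 = 7.410 mg/L.
Second outfall: C = (10580·7.410 + 1110·132.0)/11690 = 19.24 mg/L.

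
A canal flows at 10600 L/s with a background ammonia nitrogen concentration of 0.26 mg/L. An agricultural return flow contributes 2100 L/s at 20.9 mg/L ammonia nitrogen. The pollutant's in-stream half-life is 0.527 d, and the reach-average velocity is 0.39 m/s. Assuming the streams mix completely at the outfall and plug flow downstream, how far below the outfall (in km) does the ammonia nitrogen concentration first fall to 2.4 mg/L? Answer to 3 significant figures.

Flow-weighted average: C = (10600·0.2600 + 2100·20.90) / 12700 = 46650/12700 = 3.673 mg/L.
Half-life 0.527 d → k = ln 2 / 0.527 = 1.315 d⁻¹.
Set 3.673·exp(−k·t) = 2.4 → t = ln(3.673/2.4)/k = 27950 s = 7.764 h.
Distance = v·t = 0.39·27950 = 10900 m = 10.90 km.

10.9 km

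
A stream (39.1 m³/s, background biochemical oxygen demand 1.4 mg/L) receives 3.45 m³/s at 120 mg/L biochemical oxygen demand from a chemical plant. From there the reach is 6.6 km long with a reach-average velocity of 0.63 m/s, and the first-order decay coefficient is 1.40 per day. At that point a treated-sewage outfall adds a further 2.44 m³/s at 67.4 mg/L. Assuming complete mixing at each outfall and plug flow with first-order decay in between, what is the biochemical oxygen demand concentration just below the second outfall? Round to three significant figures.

Mass balance: C = (39.10·1.400 + 3.450·120.0) / 42.55 = 468.7/42.55 = 11.02 mg/L; combined flow 42.55 m³/s.
Travel time t = 6.6·1000 / 0.63 = 10480 s = 2.910 h.
After decay, C = 11.02 × e^(−kt) = 11.02 × 0.8439 = 9.296 mg/L.
Second outfall: C = (42.55·9.296 + 2.440·67.40)/44.99 = 12.45 mg/L.

12.4 mg/L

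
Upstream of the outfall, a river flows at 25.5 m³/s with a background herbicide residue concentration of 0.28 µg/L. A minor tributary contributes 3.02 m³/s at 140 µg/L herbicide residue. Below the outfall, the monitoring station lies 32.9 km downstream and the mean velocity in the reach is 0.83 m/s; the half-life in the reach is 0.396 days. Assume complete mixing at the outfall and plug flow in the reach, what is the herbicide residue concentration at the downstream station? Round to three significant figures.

Mass balance: C = (25.50·0.2800 + 3.020·140.0) / 28.52 = 429.9/28.52 = 15.08 µg/L.
Travel time t = 32.9·1000 / 0.83 = 39640 s = 11.01 h.
Half-life 0.396 d → k = ln 2 / 0.396 = 1.750 d⁻¹.
Applying C = C₀e^(−kt): 15.08 × 0.4480 = 6.753 µg/L.

6.75 µg/L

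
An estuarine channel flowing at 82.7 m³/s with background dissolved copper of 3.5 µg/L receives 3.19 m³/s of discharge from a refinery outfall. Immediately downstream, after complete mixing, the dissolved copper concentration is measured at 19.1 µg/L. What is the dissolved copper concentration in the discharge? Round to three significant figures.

424 µg/L

Mass balance: 82.70·3.500 + 3.190·Cₑ = 85.89·19.10
→ Cₑ = (85.89·19.10 − 82.70·3.500) / 3.190 = 423.5 µg/L.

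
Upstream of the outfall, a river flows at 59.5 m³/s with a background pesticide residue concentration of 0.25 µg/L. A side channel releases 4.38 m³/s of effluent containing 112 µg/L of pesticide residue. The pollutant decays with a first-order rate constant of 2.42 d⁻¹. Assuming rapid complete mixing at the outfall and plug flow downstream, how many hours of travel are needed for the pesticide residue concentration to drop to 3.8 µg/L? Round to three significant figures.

Flow-weighted average: C = (59.50·0.2500 + 4.380·112.0) / 63.88 = 505.4/63.88 = 7.912 µg/L.
7.912·exp(−k·t) = 3.8 → t = ln(7.912/3.8)/k = 26180 s = 7.274 h.

7.27 h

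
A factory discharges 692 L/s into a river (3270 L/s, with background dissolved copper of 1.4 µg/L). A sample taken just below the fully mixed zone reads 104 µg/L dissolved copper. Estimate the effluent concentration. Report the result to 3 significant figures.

Mass balance: 3270·1.400 + 692.0·Cₑ = 3962·104.0
→ Cₑ = (3962·104.0 − 3270·1.400) / 692.0 = 588.8 µg/L.

589 µg/L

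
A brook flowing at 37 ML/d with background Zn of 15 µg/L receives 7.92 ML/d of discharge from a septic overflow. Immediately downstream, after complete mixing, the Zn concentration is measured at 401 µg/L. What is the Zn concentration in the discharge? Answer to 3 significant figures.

Mass balance: 37.00·15.00 + 7.920·Cₑ = 44.92·401.0
→ Cₑ = (44.92·401.0 − 37.00·15.00) / 7.920 = 2204 µg/L.

2200 µg/L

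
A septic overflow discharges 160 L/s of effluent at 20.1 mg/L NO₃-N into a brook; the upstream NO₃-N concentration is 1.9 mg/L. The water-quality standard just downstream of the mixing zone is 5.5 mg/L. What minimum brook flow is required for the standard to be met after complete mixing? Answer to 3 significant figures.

649 L/s

Set C_mix = 5.5: (Q·1.900 + 160.0·20.10) / (Q + 160.0) = 5.5
→ Q = 160.0·(20.10 − 5.5)/(5.5 − 1.900) = 648.9 L/s.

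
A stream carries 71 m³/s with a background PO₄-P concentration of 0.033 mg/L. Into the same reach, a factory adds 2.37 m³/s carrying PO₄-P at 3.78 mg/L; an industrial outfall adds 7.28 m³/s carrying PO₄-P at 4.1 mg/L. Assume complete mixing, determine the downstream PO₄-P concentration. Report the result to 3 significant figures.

Conservation of mass: C = (71.00·0.03300 + 2.370·3.780 + 7.280·4.100) / 80.65 = 41.15/80.65 = 0.5102 mg/L.

0.510 mg/L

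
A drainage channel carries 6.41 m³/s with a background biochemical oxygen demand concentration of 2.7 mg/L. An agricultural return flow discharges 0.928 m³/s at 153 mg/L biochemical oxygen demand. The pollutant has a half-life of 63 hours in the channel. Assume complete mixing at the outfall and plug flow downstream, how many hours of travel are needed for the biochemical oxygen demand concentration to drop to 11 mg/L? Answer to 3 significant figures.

After mixing, C = (6.410·2.700 + 0.9280·153.0) / 7.338 = 159.3/7.338 = 21.71 mg/L.
Half-life 63 h → k = ln 2 / 63 = 0.01100 h⁻¹ = 0.2641 d⁻¹.
21.71·exp(−k·t) = 11 → t = ln(21.71/11)/k = 222400 s = 61.78 h.

61.8 h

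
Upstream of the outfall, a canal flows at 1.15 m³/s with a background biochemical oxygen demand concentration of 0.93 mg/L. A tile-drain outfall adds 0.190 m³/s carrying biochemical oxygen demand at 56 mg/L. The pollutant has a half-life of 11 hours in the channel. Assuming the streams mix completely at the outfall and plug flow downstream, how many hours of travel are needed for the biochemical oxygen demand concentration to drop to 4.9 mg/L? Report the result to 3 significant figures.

9.18 h

After mixing, C = (1.150·0.9300 + 0.1900·56.00) / 1.340 = 11.71/1.340 = 8.738 mg/L.
Half-life 11 h → k = ln 2 / 11 = 0.06301 h⁻¹ = 1.512 d⁻¹.
8.738·exp(−k·t) = 4.9 → t = ln(8.738/4.9)/k = 33050 s = 9.181 h.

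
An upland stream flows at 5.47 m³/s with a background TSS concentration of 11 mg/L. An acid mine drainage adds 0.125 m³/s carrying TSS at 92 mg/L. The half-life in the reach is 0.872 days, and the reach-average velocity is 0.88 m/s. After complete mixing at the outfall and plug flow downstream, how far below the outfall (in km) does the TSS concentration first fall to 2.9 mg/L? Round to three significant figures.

142 km

Mass balance: C = (5.470·11.00 + 0.1250·92.00) / 5.595 = 71.67/5.595 = 12.81 mg/L.
Half-life 0.872 d → k = ln 2 / 0.872 = 0.7949 d⁻¹.
Set 12.81·exp(−k·t) = 2.9 → t = ln(12.81/2.9)/k = 161500 s = 44.85 h.
Distance = v·t = 0.88·161500 = 142100 m = 142.1 km.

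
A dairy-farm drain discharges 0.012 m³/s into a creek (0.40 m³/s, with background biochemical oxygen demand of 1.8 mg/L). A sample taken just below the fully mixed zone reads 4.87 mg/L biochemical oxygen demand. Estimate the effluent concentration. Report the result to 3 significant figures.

107 mg/L

Mass balance: 0.4000·1.800 + 0.01200·Cₑ = 0.4120·4.870
→ Cₑ = (0.4120·4.870 − 0.4000·1.800) / 0.01200 = 107.2 mg/L.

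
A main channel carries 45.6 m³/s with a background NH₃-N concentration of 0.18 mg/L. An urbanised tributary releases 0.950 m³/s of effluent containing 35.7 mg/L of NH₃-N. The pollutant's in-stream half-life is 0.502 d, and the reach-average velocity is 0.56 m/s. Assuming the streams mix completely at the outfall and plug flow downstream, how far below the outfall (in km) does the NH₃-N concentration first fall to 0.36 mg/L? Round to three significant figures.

Conservation of mass: C = (45.60·0.1800 + 0.9500·35.70) / 46.55 = 42.12/46.55 = 0.9049 mg/L.
Half-life 0.502 d → k = ln 2 / 0.502 = 1.381 d⁻¹.
Set 0.9049·exp(−k·t) = 0.36 → t = ln(0.9049/0.36)/k = 57680 s = 16.02 h.
Distance = v·t = 0.56·57680 = 32300 m = 32.30 km.

32.3 km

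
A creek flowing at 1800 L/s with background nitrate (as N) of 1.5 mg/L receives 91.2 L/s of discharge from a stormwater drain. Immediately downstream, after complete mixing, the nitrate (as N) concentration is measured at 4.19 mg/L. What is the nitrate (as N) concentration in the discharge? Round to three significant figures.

57.3 mg/L

Mass balance: 1800·1.500 + 91.20·Cₑ = 1891·4.190
→ Cₑ = (1891·4.190 − 1800·1.500) / 91.20 = 57.28 mg/L.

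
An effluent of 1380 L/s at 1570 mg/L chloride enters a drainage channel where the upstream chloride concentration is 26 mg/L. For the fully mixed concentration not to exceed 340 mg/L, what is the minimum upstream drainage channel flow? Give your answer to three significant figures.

5410 L/s

Set C_mix = 340: (Q·26.00 + 1380·1570) / (Q + 1380) = 340
→ Q = 1380·(1570 − 340)/(340 − 26.00) = 5406 L/s.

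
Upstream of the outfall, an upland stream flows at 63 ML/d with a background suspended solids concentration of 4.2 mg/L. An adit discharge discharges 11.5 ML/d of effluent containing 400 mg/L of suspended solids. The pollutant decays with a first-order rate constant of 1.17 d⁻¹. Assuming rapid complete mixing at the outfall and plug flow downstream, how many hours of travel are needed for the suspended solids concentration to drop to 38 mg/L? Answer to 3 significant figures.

Mass balance: C = (63.00·4.200 + 11.50·400.0) / 74.50 = 4865/74.50 = 65.30 mg/L.
65.30·exp(−k·t) = 38 → t = ln(65.30/38)/k = 39980 s = 11.10 h.

11.1 h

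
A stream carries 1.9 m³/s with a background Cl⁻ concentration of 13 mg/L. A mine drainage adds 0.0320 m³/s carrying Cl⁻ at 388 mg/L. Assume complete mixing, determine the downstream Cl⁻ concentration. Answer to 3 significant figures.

Mass balance: C = (1.900·13.00 + 0.03200·388.0) / 1.932 = 37.12/1.932 = 19.21 mg/L.

19.2 mg/L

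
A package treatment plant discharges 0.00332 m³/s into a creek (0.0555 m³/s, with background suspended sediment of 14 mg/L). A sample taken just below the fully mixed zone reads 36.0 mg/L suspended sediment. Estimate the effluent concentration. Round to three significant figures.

404 mg/L

Mass balance: 0.05550·14.00 + 0.003320·Cₑ = 0.05882·36.00
→ Cₑ = (0.05882·36.00 − 0.05550·14.00) / 0.003320 = 403.8 mg/L.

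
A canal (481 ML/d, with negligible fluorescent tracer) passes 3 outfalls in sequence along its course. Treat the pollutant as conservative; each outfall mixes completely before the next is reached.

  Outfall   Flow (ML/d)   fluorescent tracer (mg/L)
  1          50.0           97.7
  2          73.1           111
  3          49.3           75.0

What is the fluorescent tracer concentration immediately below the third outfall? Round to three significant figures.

After outfall 1: Q = 481.0 + 50.00 = 531.0 ML/d; C = (481.0·0 + 50.00·97.70)/531.0 = 9.200 mg/L.
After outfall 2: Q = 531.0 + 73.10 = 604.1 ML/d; C = (531.0·9.200 + 73.10·111.0)/604.1 = 21.52 mg/L.
After outfall 3: Q = 604.1 + 49.30 = 653.4 ML/d; C = (604.1·21.52 + 49.30·75.00)/653.4 = 25.55 mg/L.

25.6 mg/L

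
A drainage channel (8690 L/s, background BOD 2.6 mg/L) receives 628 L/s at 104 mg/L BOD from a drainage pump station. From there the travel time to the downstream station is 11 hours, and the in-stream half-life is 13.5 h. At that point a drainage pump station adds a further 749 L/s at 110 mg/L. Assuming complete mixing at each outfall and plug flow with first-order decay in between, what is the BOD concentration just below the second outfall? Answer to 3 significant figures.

After mixing, C = (8690·2.600 + 628.0·104.0) / 9318 = 87910/9318 = 9.434 mg/L; combined flow 9318 L/s.
Half-life 13.5 h → k = ln 2 / 13.5 = 0.05134 h⁻¹ = 1.232 d⁻¹.
Applying C = C₀e^(−kt): 9.434 × 0.5685 = 5.363 mg/L.
Second outfall: C = (9318·5.363 + 749.0·110.0)/10070 = 13.15 mg/L.

13.1 mg/L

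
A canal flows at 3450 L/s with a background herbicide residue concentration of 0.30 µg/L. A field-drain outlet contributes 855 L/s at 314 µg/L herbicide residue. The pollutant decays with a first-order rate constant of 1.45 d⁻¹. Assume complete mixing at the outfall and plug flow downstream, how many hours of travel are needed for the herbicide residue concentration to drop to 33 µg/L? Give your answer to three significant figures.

10.6 h

Mixed concentration C = ΣQC/ΣQ = (3450·0.3000 + 855.0·314.0) / 4305 = 269500/4305 = 62.60 µg/L.
62.60·exp(−k·t) = 33 → t = ln(62.60/33)/k = 38150 s = 10.60 h.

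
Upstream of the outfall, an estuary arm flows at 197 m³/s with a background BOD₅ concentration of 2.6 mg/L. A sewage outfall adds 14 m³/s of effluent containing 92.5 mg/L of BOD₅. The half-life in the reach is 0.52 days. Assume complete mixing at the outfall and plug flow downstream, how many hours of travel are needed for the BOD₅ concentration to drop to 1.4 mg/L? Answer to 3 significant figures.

32.6 h

Conservation of mass: C = (197.0·2.600 + 14.00·92.50) / 211.0 = 1807/211.0 = 8.565 mg/L.
Half-life 0.52 d → k = ln 2 / 0.52 = 1.333 d⁻¹.
8.565·exp(−k·t) = 1.4 → t = ln(8.565/1.4)/k = 117400 s = 32.61 h.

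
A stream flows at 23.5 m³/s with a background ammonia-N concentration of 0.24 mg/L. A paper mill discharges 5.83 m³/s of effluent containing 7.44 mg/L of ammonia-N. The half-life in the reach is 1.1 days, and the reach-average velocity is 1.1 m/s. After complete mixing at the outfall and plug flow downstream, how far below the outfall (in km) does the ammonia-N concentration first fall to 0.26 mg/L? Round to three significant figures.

Mass balance: C = (23.50·0.2400 + 5.830·7.440) / 29.33 = 49.02/29.33 = 1.671 mg/L.
Half-life 1.1 d → k = ln 2 / 1.1 = 0.6301 d⁻¹.
Set 1.671·exp(−k·t) = 0.26 → t = ln(1.671/0.26)/k = 255100 s = 70.86 h.
Distance = v·t = 1.1·255100 = 280600 m = 280.6 km.

281 km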